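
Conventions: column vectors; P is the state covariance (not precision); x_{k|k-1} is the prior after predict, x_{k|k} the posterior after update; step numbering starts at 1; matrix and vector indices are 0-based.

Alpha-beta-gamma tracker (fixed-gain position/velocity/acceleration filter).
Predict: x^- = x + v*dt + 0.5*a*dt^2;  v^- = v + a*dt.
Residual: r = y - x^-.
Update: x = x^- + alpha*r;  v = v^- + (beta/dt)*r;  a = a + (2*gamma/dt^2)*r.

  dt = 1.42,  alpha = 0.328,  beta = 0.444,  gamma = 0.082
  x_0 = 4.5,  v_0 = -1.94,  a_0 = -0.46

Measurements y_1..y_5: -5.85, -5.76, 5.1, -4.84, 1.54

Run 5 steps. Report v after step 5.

v_post = 5.3950

step 1: x_pred=1.2814  r=-7.1314  x^+=-1.0577  v^+=-4.8230  a^+=-1.0400
step 2: x_pred=-8.9549  r=3.1949  x^+=-7.9070  v^+=-5.3009  a^+=-0.7802
step 3: x_pred=-16.2208  r=21.3208  x^+=-9.2276  v^+=0.2578  a^+=0.9539
step 4: x_pred=-7.8998  r=3.0598  x^+=-6.8962  v^+=2.5691  a^+=1.2028
step 5: x_pred=-2.0354  r=3.5754  x^+=-0.8627  v^+=5.3950  a^+=1.4936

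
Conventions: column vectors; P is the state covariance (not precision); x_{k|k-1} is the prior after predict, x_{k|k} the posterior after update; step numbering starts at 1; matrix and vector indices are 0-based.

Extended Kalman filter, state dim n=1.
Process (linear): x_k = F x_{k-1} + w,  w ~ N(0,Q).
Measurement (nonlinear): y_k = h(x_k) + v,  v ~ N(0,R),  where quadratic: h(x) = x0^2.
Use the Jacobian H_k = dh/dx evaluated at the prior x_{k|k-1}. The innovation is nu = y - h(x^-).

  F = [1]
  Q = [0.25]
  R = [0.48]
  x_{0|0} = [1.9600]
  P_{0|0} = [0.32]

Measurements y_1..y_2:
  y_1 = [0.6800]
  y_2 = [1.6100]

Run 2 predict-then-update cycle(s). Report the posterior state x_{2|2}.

x_post = [1.2536]

step 1: x^-=[1.9600]  P^-=[0.5700]  H_jac=[3.9200]  S=[9.2388]  K=[0.2418]  nu=[-3.1616]  x^+=[1.1954]  P^+=[0.0296]
step 2: x^-=[1.1954]  P^-=[0.2796]  H_jac=[2.3907]  S=[2.0782]  K=[0.3217]  nu=[0.1811]  x^+=[1.2536]  P^+=[0.0646]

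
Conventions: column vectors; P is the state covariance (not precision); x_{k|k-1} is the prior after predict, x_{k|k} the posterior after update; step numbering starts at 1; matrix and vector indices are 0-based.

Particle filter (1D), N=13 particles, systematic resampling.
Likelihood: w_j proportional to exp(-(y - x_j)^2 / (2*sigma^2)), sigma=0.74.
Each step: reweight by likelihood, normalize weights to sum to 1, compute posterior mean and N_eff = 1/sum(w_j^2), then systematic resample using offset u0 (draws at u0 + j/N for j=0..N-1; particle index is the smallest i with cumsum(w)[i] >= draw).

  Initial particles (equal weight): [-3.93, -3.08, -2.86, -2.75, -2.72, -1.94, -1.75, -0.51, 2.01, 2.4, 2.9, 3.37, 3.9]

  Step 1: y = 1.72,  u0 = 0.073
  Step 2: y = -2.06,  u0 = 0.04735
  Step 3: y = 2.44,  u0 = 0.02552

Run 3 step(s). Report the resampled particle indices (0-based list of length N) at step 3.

step 1: w=[0.0000, 0.0000, 0.0000, 0.0000, 0.0000, 0.0000, 0.0000, 0.0054, 0.4703, 0.3329, 0.1424, 0.0423, 0.0066]  mean=2.3229  Neff=2.8234  idx=[8, 8, 8, 8, 8, 8, 9, 9, 9, 9, 10, 10, 12]
step 2: w=[0.1615, 0.1615, 0.1615, 0.1615, 0.1615, 0.1615, 0.0077, 0.0077, 0.0077, 0.0077, 0.0001, 0.0001, 0.0000]  mean=2.0223  Neff=6.3827  idx=[0, 0, 1, 1, 2, 2, 3, 3, 4, 4, 5, 5, 6]
step 3: w=[0.0759, 0.0759, 0.0759, 0.0759, 0.0759, 0.0759, 0.0759, 0.0759, 0.0759, 0.0759, 0.0759, 0.0759, 0.0897]  mean=2.0450  Neff=12.9703  idx=[0, 1, 2, 3, 4, 5, 6, 7, 8, 9, 10, 11, 12]

resampled_idx = [0, 1, 2, 3, 4, 5, 6, 7, 8, 9, 10, 11, 12]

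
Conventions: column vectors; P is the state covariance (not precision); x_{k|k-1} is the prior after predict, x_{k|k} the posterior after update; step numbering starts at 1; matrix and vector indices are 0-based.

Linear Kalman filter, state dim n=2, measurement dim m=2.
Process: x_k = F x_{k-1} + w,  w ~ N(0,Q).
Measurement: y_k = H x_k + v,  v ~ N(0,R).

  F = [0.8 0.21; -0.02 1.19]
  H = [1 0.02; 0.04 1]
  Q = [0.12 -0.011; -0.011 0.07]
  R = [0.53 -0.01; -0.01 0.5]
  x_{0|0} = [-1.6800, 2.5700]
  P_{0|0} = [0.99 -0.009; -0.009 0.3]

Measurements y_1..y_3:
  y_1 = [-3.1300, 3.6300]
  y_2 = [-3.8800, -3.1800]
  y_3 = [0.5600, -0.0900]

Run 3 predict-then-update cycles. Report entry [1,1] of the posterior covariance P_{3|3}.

step 1: x^-=[-0.8043, 3.0919]  P^-=[0.7638 0.0396; 0.0396 0.4957]  S=[1.2956 0.0701; 0.0701 1.0000]  K=[0.5886 0.0289; 0.0114 0.4964]  nu=[-2.3875, 0.5703]  x^+=[-2.1931, 3.3479]  P^+=[0.3117 -0.0039; -0.0039 0.2483]
step 2: x^-=[-1.0514, 4.0278]  P^-=[0.3291 0.0423; 0.0423 0.4219]  S=[0.8610 0.0540; 0.0540 0.9258]  K=[0.3809 0.0378; 0.0304 0.4557]  nu=[-2.9091, -7.1658]  x^+=[-2.4300, 0.6736]  P^+=[0.2014 0.0070; 0.0070 0.2273]
step 3: x^-=[-1.8026, 0.8502]  P^-=[0.2612 0.0492; 0.0492 0.3916]  S=[0.7934 0.0575; 0.0575 0.8960]  K=[0.3272 0.0456; 0.0402 0.4367]  nu=[2.3456, -0.8681]  x^+=[-1.0746, 0.5655]  P^+=[0.1727 0.0126; 0.0126 0.2174]

P_post[1,1] = 0.2174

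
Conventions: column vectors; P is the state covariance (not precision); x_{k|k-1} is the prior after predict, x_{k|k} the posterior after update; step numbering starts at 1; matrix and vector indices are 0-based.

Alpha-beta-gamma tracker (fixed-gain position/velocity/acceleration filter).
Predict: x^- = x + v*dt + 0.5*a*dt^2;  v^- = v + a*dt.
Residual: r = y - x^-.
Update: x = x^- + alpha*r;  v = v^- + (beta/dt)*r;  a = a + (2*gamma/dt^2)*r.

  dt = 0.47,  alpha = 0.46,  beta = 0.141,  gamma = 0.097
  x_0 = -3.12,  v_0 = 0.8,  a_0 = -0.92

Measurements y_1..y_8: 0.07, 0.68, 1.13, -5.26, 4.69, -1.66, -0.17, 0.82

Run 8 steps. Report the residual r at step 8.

step 1: x_pred=-2.8456  r=2.9156  x^+=-1.5044  v^+=1.2423  a^+=1.6406
step 2: x_pred=-0.7394  r=1.4194  x^+=-0.0865  v^+=2.4392  a^+=2.8871
step 3: x_pred=1.3788  r=-0.2488  x^+=1.2644  v^+=3.7214  a^+=2.6686
step 4: x_pred=3.3082  r=-8.5682  x^+=-0.6332  v^+=2.4052  a^+=-4.8562
step 5: x_pred=-0.0391  r=4.7291  x^+=2.1363  v^+=1.5415  a^+=-0.7030
step 6: x_pred=2.7831  r=-4.4431  x^+=0.7393  v^+=-0.1219  a^+=-4.6051
step 7: x_pred=0.1734  r=-0.3434  x^+=0.0154  v^+=-2.3893  a^+=-4.9067
step 8: x_pred=-1.6495  r=2.4695  x^+=-0.5135  v^+=-3.9546  a^+=-2.7379

resid = 2.4695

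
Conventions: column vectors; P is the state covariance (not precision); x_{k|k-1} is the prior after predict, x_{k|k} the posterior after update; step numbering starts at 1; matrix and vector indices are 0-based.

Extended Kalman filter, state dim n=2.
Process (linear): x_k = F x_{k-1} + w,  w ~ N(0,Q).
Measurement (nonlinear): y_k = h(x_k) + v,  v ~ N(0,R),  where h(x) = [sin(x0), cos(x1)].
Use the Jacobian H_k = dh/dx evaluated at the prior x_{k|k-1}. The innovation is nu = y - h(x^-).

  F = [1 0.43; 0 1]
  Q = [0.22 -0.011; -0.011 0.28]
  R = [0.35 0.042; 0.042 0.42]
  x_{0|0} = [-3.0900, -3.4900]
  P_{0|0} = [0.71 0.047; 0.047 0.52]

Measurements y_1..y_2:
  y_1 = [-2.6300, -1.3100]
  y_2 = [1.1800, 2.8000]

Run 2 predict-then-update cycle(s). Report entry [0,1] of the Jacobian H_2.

H_jac[0,1] = 0.0000

step 1: x^-=[-4.5907, -3.4900]  P^-=[1.0666 0.2596; 0.2596 0.8000]  H_jac=[-0.1214 0.0000; 0.0000 -0.3414]  S=[0.3657 0.0528; 0.0528 0.5132]  K=[-0.3341 -0.1383; -0.0095 -0.5312]  nu=[-3.6226, -0.3701]  x^+=[-3.3293, -3.2589]  P^+=[1.0111 0.2113; 0.2113 0.6546]
step 2: x^-=[-4.7306, -3.2589]  P^-=[1.5338 0.4818; 0.4818 0.9346]  H_jac=[0.0183 0.0000; 0.0000 -0.1170]  S=[0.3505 0.0410; 0.0410 0.4328]  K=[0.0962 -0.1394; 0.0552 -0.2579]  nu=[0.1802, 3.7931]  x^+=[-5.2419, -4.2272]  P^+=[1.5233 0.4657; 0.4657 0.9059]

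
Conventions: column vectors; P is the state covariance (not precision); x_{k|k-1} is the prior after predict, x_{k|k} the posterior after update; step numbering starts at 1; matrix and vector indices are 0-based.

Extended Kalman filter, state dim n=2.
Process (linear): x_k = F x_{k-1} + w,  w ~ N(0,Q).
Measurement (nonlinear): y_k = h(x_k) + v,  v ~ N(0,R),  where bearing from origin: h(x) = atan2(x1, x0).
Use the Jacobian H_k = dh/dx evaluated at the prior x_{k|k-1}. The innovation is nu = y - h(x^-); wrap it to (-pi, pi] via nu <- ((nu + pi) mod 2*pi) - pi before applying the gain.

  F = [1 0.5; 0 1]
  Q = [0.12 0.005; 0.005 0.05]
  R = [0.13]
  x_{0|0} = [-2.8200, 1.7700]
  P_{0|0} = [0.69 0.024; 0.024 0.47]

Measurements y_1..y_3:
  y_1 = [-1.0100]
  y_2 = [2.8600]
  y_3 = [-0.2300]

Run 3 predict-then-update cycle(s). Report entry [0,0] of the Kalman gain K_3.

step 1: x^-=[-1.9350, 1.7700]  P^-=[0.9515 0.2640; 0.2640 0.5200]  H_jac=[-0.2574 -0.2814]  S=[0.2724]  K=[-1.1716; -0.7865]  nu=[2.8725]  x^+=[-5.3003, -0.4891]  P^+=[0.5776 0.0130; 0.0130 0.3515]
step 2: x^-=[-5.5449, -0.4891]  P^-=[0.7984 0.1937; 0.1937 0.4015]  H_jac=[0.0158 -0.1790]  S=[0.1420]  K=[-0.1554; -0.4846]  nu=[-0.3696]  x^+=[-5.4874, -0.3100]  P^+=[0.7950 0.1830; 0.1830 0.3682]
step 3: x^-=[-5.6424, -0.3100]  P^-=[1.1901 0.3721; 0.3721 0.4182]  H_jac=[0.0097 -0.1767]  S=[0.1419]  K=[-0.3820; -0.4953]  nu=[2.8567]  x^+=[-6.7336, -1.7249]  P^+=[1.1694 0.3453; 0.3453 0.3834]

K[0,0] = -0.3820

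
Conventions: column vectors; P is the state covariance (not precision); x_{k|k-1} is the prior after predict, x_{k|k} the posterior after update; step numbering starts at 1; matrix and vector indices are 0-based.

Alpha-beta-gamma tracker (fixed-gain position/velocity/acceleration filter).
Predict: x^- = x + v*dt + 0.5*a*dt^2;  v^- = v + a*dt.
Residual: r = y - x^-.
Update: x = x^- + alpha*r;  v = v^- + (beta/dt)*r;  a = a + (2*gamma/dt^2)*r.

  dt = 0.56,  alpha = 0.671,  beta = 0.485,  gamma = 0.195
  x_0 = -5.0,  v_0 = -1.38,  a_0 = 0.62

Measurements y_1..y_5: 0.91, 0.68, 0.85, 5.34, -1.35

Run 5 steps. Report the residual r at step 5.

resid = -9.4201

step 1: x_pred=-5.6756  r=6.5856  x^+=-1.2567  v^+=4.6708  a^+=8.8100
step 2: x_pred=2.7404  r=-2.0604  x^+=1.3579  v^+=7.8199  a^+=6.2476
step 3: x_pred=6.7167  r=-5.8667  x^+=2.7801  v^+=6.2377  a^+=-1.0483
step 4: x_pred=6.1089  r=-0.7689  x^+=5.5930  v^+=4.9847  a^+=-2.0044
step 5: x_pred=8.0701  r=-9.4201  x^+=1.7492  v^+=-4.2962  a^+=-13.7195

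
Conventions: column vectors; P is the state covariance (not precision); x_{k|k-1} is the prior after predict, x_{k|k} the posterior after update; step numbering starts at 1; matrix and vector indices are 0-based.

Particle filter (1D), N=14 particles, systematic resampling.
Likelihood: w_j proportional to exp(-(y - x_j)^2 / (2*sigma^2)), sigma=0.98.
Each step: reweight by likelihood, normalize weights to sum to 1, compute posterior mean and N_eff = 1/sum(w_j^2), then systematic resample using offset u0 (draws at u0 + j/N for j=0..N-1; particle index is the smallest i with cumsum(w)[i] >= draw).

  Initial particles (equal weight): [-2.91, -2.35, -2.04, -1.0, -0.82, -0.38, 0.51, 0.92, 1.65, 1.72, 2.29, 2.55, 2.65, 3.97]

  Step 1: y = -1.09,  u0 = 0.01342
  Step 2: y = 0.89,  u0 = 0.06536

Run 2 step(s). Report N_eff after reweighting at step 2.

N_eff = 6.6665

step 1: w=[0.0406, 0.0996, 0.1422, 0.2266, 0.2190, 0.1750, 0.0600, 0.0278, 0.0046, 0.0037, 0.0006, 0.0002, 0.0002, 0.0000]  mean=-1.0423  Neff=6.0194  idx=[0, 1, 2, 2, 3, 3, 3, 4, 4, 4, 4, 5, 5, 6]
step 2: w=[0.0002, 0.0013, 0.0036, 0.0036, 0.0493, 0.0493, 0.0493, 0.0691, 0.0691, 0.0691, 0.0691, 0.1367, 0.1367, 0.2936]  mean=-0.3470  Neff=6.6665  idx=[5, 6, 7, 8, 9, 10, 11, 11, 12, 13, 13, 13, 13, 13]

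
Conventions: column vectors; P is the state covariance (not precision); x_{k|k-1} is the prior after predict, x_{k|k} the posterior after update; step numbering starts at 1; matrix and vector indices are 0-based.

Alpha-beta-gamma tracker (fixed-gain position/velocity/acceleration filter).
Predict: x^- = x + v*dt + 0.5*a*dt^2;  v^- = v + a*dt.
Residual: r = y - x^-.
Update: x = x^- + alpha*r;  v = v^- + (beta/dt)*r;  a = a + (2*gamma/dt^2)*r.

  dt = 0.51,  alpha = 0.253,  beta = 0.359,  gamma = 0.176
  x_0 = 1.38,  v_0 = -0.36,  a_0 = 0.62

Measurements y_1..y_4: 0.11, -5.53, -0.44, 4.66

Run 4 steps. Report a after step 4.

a_post = 14.0939

step 1: x_pred=1.2770  r=-1.1670  x^+=0.9818  v^+=-0.8653  a^+=-0.9594
step 2: x_pred=0.4157  r=-5.9457  x^+=-1.0886  v^+=-5.5399  a^+=-9.0058
step 3: x_pred=-5.0851  r=4.6451  x^+=-3.9099  v^+=-6.8631  a^+=-2.7195
step 4: x_pred=-7.7637  r=12.4237  x^+=-4.6205  v^+=0.4953  a^+=14.0939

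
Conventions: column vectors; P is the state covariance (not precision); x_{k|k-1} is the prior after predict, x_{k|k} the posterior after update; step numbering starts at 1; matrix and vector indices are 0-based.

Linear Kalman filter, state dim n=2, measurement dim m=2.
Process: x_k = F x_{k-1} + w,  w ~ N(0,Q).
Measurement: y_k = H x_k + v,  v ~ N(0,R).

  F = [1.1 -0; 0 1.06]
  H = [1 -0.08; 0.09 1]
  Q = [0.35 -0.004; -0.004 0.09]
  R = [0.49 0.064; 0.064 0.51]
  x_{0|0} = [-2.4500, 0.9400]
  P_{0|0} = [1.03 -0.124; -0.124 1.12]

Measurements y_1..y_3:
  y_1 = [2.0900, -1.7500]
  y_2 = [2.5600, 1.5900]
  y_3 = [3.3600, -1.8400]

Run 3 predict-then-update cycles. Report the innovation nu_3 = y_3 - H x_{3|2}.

innov = [1.1818, -1.9869]

step 1: x^-=[-2.6950, 0.9964]  P^-=[1.5963 -0.1486; -0.1486 1.3484]  S=[2.1187 -0.0477; -0.0477 1.8446]  K=[0.7594 0.0170; -0.1048 0.7210]  nu=[4.8647, -2.5038]  x^+=[0.9569, -1.3188]  P^+=[0.3751 0.0235; 0.0235 0.3589]
step 2: x^-=[1.0526, -1.3980]  P^-=[0.8039 0.0234; 0.0234 0.4933]  S=[1.2933 0.1201; 0.1201 1.0140]  K=[0.6182 0.0212; -0.0584 0.4955]  nu=[1.3956, 2.8932]  x^+=[1.9766, -0.0460]  P^+=[0.3061 0.0228; 0.0228 0.2469]
step 3: x^-=[2.1743, -0.0488]  P^-=[0.7204 0.0226; 0.0226 0.3674]  S=[1.2091 0.1219; 0.1219 0.8873]  K=[0.5926 0.0172; -0.0482 0.4230]  nu=[1.1818, -1.9869]  x^+=[2.8405, -0.9462]  P^+=[0.2931 0.0203; 0.0203 0.2108]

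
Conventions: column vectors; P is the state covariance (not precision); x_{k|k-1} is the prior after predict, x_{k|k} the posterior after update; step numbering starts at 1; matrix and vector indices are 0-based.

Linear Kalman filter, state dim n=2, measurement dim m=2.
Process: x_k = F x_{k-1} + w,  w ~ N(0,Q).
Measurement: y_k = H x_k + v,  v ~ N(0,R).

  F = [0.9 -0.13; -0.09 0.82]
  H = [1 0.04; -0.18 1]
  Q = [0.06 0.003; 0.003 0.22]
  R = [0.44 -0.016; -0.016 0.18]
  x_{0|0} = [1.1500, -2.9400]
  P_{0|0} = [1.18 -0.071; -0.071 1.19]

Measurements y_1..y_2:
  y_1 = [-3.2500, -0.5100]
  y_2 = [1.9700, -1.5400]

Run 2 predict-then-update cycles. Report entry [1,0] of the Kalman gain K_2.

K[1,0] = 0.0552

step 1: x^-=[1.4172, -2.5143]  P^-=[1.0525 -0.2727; -0.2727 1.0402]  S=[1.4724 -0.4345; -0.4345 1.3525]  K=[0.6701 -0.1264; 0.0892 0.8341]  nu=[-4.5666, 2.2594]  x^+=[-1.9286, -1.0373]  P^+=[0.2961 0.0198; 0.0198 0.1523]
step 2: x^-=[-1.6009, -0.6770]  P^-=[0.2978 -0.0224; -0.0224 0.3219]  S=[0.7365 -0.0789; -0.0789 0.5196]  K=[0.3938 -0.0864; 0.0552 0.6356]  nu=[3.5980, -1.1512]  x^+=[-0.0845, -1.2100]  P^+=[0.1743 0.0095; 0.0095 0.1152]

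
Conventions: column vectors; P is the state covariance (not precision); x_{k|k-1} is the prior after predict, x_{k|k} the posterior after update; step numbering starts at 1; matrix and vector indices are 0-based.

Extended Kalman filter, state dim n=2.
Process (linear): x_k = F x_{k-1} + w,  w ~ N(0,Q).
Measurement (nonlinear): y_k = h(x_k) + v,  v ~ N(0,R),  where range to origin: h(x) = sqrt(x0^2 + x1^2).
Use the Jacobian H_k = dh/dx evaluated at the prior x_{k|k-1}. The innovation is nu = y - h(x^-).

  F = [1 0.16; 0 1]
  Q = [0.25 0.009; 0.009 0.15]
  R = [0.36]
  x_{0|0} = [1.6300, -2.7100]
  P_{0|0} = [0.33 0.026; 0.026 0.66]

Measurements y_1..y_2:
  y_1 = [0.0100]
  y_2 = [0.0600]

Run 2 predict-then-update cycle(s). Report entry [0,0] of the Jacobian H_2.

H_jac[0,0] = 0.7027

step 1: x^-=[1.1964, -2.7100]  P^-=[0.6052 0.1406; 0.1406 0.8100]  H_jac=[0.4039 -0.9148]  S=[1.0327]  K=[0.1121; -0.6625]  nu=[-2.9523]  x^+=[0.8653, -0.7539]  P^+=[0.5922 0.2173; 0.2173 0.3567]
step 2: x^-=[0.7447, -0.7539]  P^-=[0.9209 0.2834; 0.2834 0.5067]  H_jac=[0.7027 -0.7114]  S=[0.7879]  K=[0.5655; -0.2048]  nu=[-0.9997]  x^+=[0.1794, -0.5492]  P^+=[0.6690 0.3746; 0.3746 0.4736]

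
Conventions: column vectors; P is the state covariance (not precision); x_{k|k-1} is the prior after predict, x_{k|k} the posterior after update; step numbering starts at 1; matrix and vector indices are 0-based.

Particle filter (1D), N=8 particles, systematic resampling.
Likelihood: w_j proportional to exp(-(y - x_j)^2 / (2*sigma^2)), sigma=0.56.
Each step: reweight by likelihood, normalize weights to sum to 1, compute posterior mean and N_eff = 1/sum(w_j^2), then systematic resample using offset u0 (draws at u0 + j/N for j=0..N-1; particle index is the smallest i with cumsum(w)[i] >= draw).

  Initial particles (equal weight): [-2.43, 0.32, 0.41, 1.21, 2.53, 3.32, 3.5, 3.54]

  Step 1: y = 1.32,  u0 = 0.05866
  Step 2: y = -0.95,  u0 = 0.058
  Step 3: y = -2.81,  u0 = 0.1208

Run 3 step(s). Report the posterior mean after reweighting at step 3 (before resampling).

post_mean = 0.3375

step 1: w=[0.0000, 0.1310, 0.1722, 0.6327, 0.0625, 0.0011, 0.0003, 0.0002]  mean=1.0418  Neff=2.2175  idx=[1, 2, 3, 3, 3, 3, 3, 3]
step 2: w=[0.5774, 0.3959, 0.0044, 0.0044, 0.0044, 0.0044, 0.0044, 0.0044]  mean=0.3794  Neff=2.0396  idx=[0, 0, 0, 0, 0, 1, 1, 1]
step 3: w=[0.1611, 0.1611, 0.1611, 0.1611, 0.1611, 0.0648, 0.0648, 0.0648]  mean=0.3375  Neff=7.0222  idx=[0, 1, 2, 3, 3, 4, 6, 7]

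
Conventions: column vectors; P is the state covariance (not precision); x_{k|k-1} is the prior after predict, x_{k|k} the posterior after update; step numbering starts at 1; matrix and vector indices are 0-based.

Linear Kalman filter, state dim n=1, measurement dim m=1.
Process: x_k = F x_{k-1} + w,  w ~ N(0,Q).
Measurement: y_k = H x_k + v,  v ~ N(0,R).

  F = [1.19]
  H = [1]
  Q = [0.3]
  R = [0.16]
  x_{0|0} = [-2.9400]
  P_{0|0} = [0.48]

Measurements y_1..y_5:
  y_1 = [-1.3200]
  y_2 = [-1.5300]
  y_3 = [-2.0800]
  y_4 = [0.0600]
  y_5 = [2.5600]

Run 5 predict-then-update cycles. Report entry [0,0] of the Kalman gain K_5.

step 1: x^-=[-3.4986]  P^-=[0.9797]  S=[1.1397]  K=[0.8596]  nu=[2.1786]  x^+=[-1.6258]  P^+=[0.1375]
step 2: x^-=[-1.9348]  P^-=[0.4948]  S=[0.6548]  K=[0.7556]  nu=[0.4048]  x^+=[-1.6289]  P^+=[0.1209]
step 3: x^-=[-1.9384]  P^-=[0.4712]  S=[0.6312]  K=[0.7465]  nu=[-0.1416]  x^+=[-2.0441]  P^+=[0.1194]
step 4: x^-=[-2.4325]  P^-=[0.4691]  S=[0.6291]  K=[0.7457]  nu=[2.4925]  x^+=[-0.5739]  P^+=[0.1193]
step 5: x^-=[-0.6829]  P^-=[0.4690]  S=[0.6290]  K=[0.7456]  nu=[3.2429]  x^+=[1.7350]  P^+=[0.1193]

K[0,0] = 0.7456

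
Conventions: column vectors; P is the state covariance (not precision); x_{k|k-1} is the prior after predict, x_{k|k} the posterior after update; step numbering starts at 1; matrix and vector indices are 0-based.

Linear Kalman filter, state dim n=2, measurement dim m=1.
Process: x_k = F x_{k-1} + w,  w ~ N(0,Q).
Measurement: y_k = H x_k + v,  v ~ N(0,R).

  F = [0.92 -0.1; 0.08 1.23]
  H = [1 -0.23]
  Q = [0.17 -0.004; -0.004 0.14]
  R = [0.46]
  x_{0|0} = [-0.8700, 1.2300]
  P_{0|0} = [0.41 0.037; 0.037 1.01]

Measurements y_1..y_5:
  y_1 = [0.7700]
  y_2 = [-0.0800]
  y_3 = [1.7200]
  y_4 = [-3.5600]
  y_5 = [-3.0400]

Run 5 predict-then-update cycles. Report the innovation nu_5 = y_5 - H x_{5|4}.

step 1: x^-=[-0.9234, 1.4433]  P^-=[0.5203 -0.0565; -0.0565 1.6779]  S=[1.0951]  K=[0.4870; -0.4040]  nu=[2.0254]  x^+=[0.0630, 0.6251]  P^+=[0.2606 0.1590; 0.1590 1.4992]
step 2: x^-=[-0.0046, 0.7739]  P^-=[0.3763 0.0094; 0.0094 2.4411]  S=[0.9611]  K=[0.3893; -0.5744]  nu=[0.1026]  x^+=[0.0354, 0.7149]  P^+=[0.2307 0.2243; 0.2243 2.1240]
step 3: x^-=[-0.0390, 0.8822]  P^-=[0.3452 0.0038; 0.0038 3.3990]  S=[0.9833]  K=[0.3502; -0.7913]  nu=[1.9619]  x^+=[0.6481, -0.6701]  P^+=[0.2246 0.2762; 0.2762 2.7834]
step 4: x^-=[0.6632, -0.7724]  P^-=[0.3371 -0.0195; -0.0195 4.4068]  S=[1.0392]  K=[0.3287; -0.9941]  nu=[-4.4009]  x^+=[-0.7834, 3.6024]  P^+=[0.2248 0.3201; 0.3201 3.3799]
step 5: x^-=[-1.0810, 4.3683]  P^-=[0.3352 -0.0435; -0.0435 5.3179]  S=[1.0965]  K=[0.3148; -1.1551]  nu=[-0.9543]  x^+=[-1.3814, 5.4706]  P^+=[0.2265 0.3552; 0.3552 3.8548]

innov = [-0.9543]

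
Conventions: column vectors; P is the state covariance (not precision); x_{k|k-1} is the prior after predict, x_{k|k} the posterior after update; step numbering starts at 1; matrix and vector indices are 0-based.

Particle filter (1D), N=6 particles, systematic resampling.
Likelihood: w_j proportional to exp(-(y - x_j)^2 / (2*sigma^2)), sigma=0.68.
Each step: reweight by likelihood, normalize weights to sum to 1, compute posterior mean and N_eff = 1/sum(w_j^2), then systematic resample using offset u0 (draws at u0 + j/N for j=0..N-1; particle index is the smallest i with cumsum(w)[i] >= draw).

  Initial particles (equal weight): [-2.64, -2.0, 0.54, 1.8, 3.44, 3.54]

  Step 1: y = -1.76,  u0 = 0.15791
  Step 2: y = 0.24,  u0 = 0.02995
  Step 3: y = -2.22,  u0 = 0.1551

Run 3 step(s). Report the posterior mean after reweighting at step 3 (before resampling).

step 1: w=[0.3146, 0.6830, 0.0024, 0.0000, 0.0000, 0.0000]  mean=-2.1953  Neff=1.7684  idx=[0, 1, 1, 1, 1, 1]
step 2: w=[0.0058, 0.1988, 0.1988, 0.1988, 0.1988, 0.1988]  mean=-2.0037  Neff=5.0572  idx=[1, 1, 2, 3, 4, 5]
step 3: w=[0.1667, 0.1667, 0.1667, 0.1667, 0.1667, 0.1667]  mean=-2.0000  Neff=6.0000  idx=[0, 1, 2, 3, 4, 5]

post_mean = -2.0000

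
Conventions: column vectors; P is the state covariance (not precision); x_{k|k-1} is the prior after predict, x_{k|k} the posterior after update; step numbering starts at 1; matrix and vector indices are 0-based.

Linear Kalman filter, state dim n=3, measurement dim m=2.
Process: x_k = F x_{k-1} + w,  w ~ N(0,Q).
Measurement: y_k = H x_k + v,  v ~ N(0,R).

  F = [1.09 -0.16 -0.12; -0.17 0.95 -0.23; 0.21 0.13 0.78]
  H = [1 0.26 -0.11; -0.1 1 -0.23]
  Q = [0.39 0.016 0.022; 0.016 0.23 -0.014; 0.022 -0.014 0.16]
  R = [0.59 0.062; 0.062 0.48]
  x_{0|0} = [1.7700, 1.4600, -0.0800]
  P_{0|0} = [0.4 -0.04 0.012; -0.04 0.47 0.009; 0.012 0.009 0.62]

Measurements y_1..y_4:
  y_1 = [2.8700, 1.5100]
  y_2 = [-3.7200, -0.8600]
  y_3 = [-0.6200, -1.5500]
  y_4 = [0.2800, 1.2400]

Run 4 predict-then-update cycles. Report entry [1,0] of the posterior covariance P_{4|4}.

step 1: x^-=[1.7053, 1.1045, 0.4991]  P^-=[0.8974 -0.1584 0.0501; -0.1584 0.7085 -0.0843; 0.0501 -0.0843 0.5664]  S=[1.4535 0.0199; 0.0199 1.3002]  K=[0.5881 -0.2087; 0.0163 0.5717; -0.0212 -0.1686]  nu=[0.9324, 0.6908]  x^+=[2.1095, 1.5147, 0.3629]  P^+=[0.3429 -0.0238 0.0243; -0.0238 0.2827 0.0418; 0.0243 0.0418 0.5286]
step 2: x^-=[2.0134, 0.9969, 0.9229]  P^-=[0.8158 -0.1101 0.0568; -0.1101 0.5143 -0.0651; 0.0568 -0.0651 0.5167]  S=[1.3808 0.0186; 0.0186 1.0844]  K=[0.5682 -0.1985; 0.0156 0.4980; -0.0100 -0.1747]  nu=[-5.8911, -1.4433]  x^+=[-1.0476, 0.1863, 1.2336]  P^+=[0.3314 -0.0203 0.0288; -0.0203 0.2448 0.0296; 0.0288 0.0296 0.4834]
step 3: x^-=[-1.3197, 0.0713, 0.7665]  P^-=[0.7977 -0.0998 0.0649; -0.0998 0.4819 -0.0701; 0.0649 -0.0701 0.4872]  S=[1.3640 0.0204; 0.0204 1.0509]  K=[0.5635 -0.1960; 0.0172 0.4831; -0.0024 -0.1794]  nu=[0.7655, -1.5770]  x^+=[-0.5793, -0.6774, 1.0476]  P^+=[0.3287 -0.0189 0.0318; -0.0189 0.2359 0.0212; 0.0318 0.0212 0.4533]
step 4: x^-=[-0.6488, -0.7860, 0.6074]  P^-=[0.7922 -0.0974 0.0712; -0.0974 0.4758 -0.0720; 0.0712 -0.0720 0.4680]  S=[1.3579 0.0201; 0.0201 1.0443]  K=[0.5619 -0.1956; 0.0181 0.4804; 0.0034 -0.1789]  nu=[1.2000, 2.1009]  x^+=[-0.3854, 0.2450, 0.2357]  P^+=[0.3279 -0.0184 0.0341; -0.0184 0.2340 0.0177; 0.0341 0.0177 0.4345]

P_post[1,0] = -0.0184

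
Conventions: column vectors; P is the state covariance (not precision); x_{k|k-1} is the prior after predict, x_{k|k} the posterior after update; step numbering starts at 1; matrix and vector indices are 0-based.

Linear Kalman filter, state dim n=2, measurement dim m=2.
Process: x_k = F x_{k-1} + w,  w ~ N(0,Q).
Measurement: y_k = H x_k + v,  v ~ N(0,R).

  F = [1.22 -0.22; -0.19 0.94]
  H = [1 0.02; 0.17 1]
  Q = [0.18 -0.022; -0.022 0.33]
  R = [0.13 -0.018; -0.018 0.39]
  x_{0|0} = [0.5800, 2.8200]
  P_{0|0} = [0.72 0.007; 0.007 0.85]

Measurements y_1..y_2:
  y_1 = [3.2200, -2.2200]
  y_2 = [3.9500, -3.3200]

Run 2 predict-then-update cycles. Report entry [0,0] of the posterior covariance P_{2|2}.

step 1: x^-=[0.0872, 2.5406]  P^-=[1.2890 -0.3564; -0.3564 1.1046]  S=[1.4052 -0.1343; -0.1343 1.4106]  K=[0.9112 -0.0105; -0.1687 0.7240]  nu=[3.0820, -4.7754]  x^+=[2.9457, -1.4366]  P^+=[0.1195 -0.0408; -0.0408 0.2923]
step 2: x^-=[3.9099, -1.9101]  P^-=[0.3939 -0.1586; -0.1586 0.6072]  S=[0.5178 -0.0981; -0.0981 0.9546]  K=[0.7510 -0.0189; -0.1711 0.5902]  nu=[0.0783, -2.0746]  x^+=[4.0079, -3.1480]  P^+=[0.0987 -0.0377; -0.0377 0.2397]

P_post[0,0] = 0.0987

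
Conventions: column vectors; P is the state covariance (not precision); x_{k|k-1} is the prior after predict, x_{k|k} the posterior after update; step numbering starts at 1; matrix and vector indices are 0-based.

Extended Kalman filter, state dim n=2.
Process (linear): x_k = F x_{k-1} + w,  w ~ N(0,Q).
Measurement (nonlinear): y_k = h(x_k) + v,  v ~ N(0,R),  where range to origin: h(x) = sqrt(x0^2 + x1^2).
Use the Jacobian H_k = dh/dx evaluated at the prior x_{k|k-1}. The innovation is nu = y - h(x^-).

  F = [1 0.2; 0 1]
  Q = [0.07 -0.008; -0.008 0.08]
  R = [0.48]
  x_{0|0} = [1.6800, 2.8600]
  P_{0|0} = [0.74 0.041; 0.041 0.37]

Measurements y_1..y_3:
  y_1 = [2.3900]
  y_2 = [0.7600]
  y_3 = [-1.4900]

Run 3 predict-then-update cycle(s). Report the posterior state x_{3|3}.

x_post = [0.4049, 0.6547]

step 1: x^-=[2.2520, 2.8600]  P^-=[0.8412 0.1070; 0.1070 0.4500]  H_jac=[0.6186 0.7857]  S=[1.1837]  K=[0.5106; 0.3546]  nu=[-1.2502]  x^+=[1.6136, 2.4167]  P^+=[0.5325 -0.1073; -0.1073 0.3012]
step 2: x^-=[2.0969, 2.4167]  P^-=[0.5716 -0.0551; -0.0551 0.3812]  H_jac=[0.6554 0.7553]  S=[0.8884]  K=[0.3748; 0.2834]  nu=[-2.4396]  x^+=[1.1825, 1.7253]  P^+=[0.4468 -0.1495; -0.1495 0.3098]
step 3: x^-=[1.5275, 1.7253]  P^-=[0.4694 -0.0955; -0.0955 0.3898]  H_jac=[0.6629 0.7487]  S=[0.8100]  K=[0.2959; 0.2822]  nu=[-3.7943]  x^+=[0.4049, 0.6547]  P^+=[0.3985 -0.1631; -0.1631 0.3253]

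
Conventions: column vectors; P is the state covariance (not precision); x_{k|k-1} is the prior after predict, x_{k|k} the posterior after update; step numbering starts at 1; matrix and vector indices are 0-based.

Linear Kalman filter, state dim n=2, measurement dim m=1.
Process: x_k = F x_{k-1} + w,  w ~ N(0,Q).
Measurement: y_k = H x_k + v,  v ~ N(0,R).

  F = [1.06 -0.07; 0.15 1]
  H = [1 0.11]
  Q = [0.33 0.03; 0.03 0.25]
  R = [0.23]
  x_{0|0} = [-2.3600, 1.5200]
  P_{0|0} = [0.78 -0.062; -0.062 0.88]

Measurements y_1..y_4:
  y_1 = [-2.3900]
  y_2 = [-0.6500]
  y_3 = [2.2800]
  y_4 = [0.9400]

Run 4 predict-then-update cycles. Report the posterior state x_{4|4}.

x_post = [0.9359, 0.7950]

step 1: x^-=[-2.6080, 1.1660]  P^-=[1.2199 0.0274; 0.0274 1.1290]  S=[1.4696]  K=[0.8322; 0.1031]  nu=[0.0897]  x^+=[-2.5333, 1.1753]  P^+=[0.2023 -0.0987; -0.0987 1.1133]
step 2: x^-=[-2.7676, 0.7953]  P^-=[0.5774 -0.1194; -0.1194 1.3383]  S=[0.7973]  K=[0.7077; 0.0349]  nu=[2.0301]  x^+=[-1.3309, 0.8660]  P^+=[0.1781 -0.1391; -0.1391 1.3373]
step 3: x^-=[-1.4714, 0.6664]  P^-=[0.5573 -0.1813; -0.1813 1.5496]  S=[0.7661]  K=[0.7013; -0.0141]  nu=[3.6781]  x^+=[1.1082, 0.6145]  P^+=[0.1804 -0.1737; -0.1737 1.5494]
step 4: x^-=[1.1317, 0.7807]  P^-=[0.5661 -0.2321; -0.2321 1.7514]  S=[0.7662]  K=[0.7055; -0.0514]  nu=[-0.2776]  x^+=[0.9359, 0.7950]  P^+=[0.1847 -0.2043; -0.2043 1.7493]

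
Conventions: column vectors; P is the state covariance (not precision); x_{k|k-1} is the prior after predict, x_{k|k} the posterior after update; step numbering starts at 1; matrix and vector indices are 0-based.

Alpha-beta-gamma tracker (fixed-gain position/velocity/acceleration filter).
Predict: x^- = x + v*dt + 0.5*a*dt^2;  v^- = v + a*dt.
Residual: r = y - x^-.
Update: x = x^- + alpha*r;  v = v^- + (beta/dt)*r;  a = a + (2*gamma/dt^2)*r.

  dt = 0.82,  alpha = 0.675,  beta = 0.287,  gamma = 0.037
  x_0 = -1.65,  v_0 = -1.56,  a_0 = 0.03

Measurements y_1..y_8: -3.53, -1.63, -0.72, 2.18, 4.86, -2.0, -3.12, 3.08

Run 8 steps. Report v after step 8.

v_post = 0.7595

step 1: x_pred=-2.9191  r=-0.6109  x^+=-3.3315  v^+=-1.7492  a^+=-0.0372
step 2: x_pred=-4.7783  r=3.1483  x^+=-2.6532  v^+=-0.6778  a^+=0.3093
step 3: x_pred=-3.1051  r=2.3851  x^+=-1.4951  v^+=0.4105  a^+=0.5717
step 4: x_pred=-0.9663  r=3.1463  x^+=1.1575  v^+=1.9806  a^+=0.9180
step 5: x_pred=3.0901  r=1.7699  x^+=4.2848  v^+=3.3528  a^+=1.1128
step 6: x_pred=7.4082  r=-9.4082  x^+=1.0577  v^+=0.9724  a^+=0.0774
step 7: x_pred=1.8810  r=-5.0010  x^+=-1.4947  v^+=-0.7145  a^+=-0.4730
step 8: x_pred=-2.2396  r=5.3196  x^+=1.3511  v^+=0.7595  a^+=0.1124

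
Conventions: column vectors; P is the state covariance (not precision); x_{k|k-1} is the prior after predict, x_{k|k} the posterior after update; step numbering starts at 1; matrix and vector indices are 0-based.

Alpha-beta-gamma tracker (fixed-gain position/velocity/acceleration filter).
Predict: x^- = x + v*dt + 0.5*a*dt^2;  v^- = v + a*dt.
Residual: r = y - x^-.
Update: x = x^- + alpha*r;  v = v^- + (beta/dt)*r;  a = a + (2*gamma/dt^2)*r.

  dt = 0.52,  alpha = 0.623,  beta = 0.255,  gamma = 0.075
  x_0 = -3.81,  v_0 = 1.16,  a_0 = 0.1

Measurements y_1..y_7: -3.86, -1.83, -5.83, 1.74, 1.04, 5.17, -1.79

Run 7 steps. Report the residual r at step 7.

resid = -9.1602

step 1: x_pred=-3.1933  r=-0.6667  x^+=-3.6086  v^+=0.8851  a^+=-0.2699
step 2: x_pred=-3.1849  r=1.3549  x^+=-2.3408  v^+=1.4092  a^+=0.4818
step 3: x_pred=-1.5429  r=-4.2871  x^+=-4.2138  v^+=-0.4427  a^+=-1.8964
step 4: x_pred=-4.7003  r=6.4403  x^+=-0.6880  v^+=1.7294  a^+=1.6762
step 5: x_pred=0.4379  r=0.6021  x^+=0.8130  v^+=2.8963  a^+=2.0102
step 6: x_pred=2.5909  r=2.5791  x^+=4.1977  v^+=5.2064  a^+=3.4409
step 7: x_pred=7.3702  r=-9.1602  x^+=1.6634  v^+=2.5037  a^+=-1.6405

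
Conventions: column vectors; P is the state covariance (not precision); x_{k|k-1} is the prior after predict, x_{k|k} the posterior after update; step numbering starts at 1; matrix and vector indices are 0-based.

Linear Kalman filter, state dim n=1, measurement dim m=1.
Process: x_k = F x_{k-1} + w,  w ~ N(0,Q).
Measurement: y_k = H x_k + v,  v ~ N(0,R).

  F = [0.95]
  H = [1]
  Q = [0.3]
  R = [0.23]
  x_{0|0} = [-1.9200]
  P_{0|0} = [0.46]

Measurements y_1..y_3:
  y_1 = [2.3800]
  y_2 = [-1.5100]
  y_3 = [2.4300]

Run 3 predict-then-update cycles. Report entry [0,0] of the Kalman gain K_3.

K[0,0] = 0.6557

step 1: x^-=[-1.8240]  P^-=[0.7151]  S=[0.9451]  K=[0.7567]  nu=[4.2040]  x^+=[1.3570]  P^+=[0.1740]
step 2: x^-=[1.2891]  P^-=[0.4571]  S=[0.6871]  K=[0.6652]  nu=[-2.7991]  x^+=[-0.5730]  P^+=[0.1530]
step 3: x^-=[-0.5443]  P^-=[0.4381]  S=[0.6681]  K=[0.6557]  nu=[2.9743]  x^+=[1.4060]  P^+=[0.1508]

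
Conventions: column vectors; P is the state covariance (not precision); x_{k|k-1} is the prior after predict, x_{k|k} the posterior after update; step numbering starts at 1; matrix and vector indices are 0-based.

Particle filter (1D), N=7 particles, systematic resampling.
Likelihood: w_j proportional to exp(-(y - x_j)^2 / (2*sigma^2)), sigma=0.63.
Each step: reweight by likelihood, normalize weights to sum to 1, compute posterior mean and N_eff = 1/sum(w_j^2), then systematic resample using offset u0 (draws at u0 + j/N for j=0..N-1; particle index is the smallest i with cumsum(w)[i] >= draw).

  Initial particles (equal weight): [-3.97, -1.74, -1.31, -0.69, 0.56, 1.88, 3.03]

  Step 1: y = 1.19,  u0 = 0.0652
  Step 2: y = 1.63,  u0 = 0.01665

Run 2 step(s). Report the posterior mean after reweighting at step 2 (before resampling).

post_mean = 1.5443

step 1: w=[0.0000, 0.0000, 0.0003, 0.0099, 0.5133, 0.4646, 0.0119]  mean=1.1897  Neff=2.0852  idx=[4, 4, 4, 4, 5, 5, 5]
step 2: w=[0.0636, 0.0636, 0.0636, 0.0636, 0.2486, 0.2486, 0.2486]  mean=1.5443  Neff=4.9621  idx=[0, 2, 4, 4, 5, 5, 6]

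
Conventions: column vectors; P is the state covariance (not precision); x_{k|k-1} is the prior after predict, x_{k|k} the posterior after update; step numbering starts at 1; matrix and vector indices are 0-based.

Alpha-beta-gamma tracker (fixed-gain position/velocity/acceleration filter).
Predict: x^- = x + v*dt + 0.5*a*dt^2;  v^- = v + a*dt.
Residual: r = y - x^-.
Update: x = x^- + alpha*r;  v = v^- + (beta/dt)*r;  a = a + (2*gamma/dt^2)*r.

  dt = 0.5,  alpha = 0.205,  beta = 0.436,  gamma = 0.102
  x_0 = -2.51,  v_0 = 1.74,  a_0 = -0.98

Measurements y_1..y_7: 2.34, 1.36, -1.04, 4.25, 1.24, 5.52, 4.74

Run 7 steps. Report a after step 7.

step 1: x_pred=-1.7625  r=4.1025  x^+=-0.9215  v^+=4.8274  a^+=2.3676
step 2: x_pred=1.7882  r=-0.4282  x^+=1.7004  v^+=5.6378  a^+=2.0183
step 3: x_pred=4.7716  r=-5.8116  x^+=3.5802  v^+=1.5793  a^+=-2.7240
step 4: x_pred=4.0294  r=0.2206  x^+=4.0746  v^+=0.4097  a^+=-2.5439
step 5: x_pred=3.9614  r=-2.7214  x^+=3.4035  v^+=-3.2354  a^+=-4.7646
step 6: x_pred=1.1903  r=4.3297  x^+=2.0779  v^+=-1.8422  a^+=-1.2316
step 7: x_pred=1.0028  r=3.7372  x^+=1.7690  v^+=0.8009  a^+=1.8180

a_post = 1.8180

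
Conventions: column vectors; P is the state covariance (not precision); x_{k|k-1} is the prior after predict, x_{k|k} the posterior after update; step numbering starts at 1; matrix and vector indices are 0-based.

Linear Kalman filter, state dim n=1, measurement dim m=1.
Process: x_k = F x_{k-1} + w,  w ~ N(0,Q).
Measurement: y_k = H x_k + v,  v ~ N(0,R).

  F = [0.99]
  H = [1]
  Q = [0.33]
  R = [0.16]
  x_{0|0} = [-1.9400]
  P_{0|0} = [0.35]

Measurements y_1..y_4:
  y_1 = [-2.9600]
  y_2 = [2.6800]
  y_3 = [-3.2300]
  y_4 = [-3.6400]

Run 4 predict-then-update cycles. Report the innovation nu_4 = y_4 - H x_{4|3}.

innov = [-1.6164]

step 1: x^-=[-1.9206]  P^-=[0.6730]  S=[0.8330]  K=[0.8079]  nu=[-1.0394]  x^+=[-2.7604]  P^+=[0.1293]
step 2: x^-=[-2.7328]  P^-=[0.4567]  S=[0.6167]  K=[0.7406]  nu=[5.4128]  x^+=[1.2757]  P^+=[0.1185]
step 3: x^-=[1.2629]  P^-=[0.4461]  S=[0.6061]  K=[0.7360]  nu=[-4.4929]  x^+=[-2.0440]  P^+=[0.1178]
step 4: x^-=[-2.0236]  P^-=[0.4454]  S=[0.6054]  K=[0.7357]  nu=[-1.6164]  x^+=[-3.2128]  P^+=[0.1177]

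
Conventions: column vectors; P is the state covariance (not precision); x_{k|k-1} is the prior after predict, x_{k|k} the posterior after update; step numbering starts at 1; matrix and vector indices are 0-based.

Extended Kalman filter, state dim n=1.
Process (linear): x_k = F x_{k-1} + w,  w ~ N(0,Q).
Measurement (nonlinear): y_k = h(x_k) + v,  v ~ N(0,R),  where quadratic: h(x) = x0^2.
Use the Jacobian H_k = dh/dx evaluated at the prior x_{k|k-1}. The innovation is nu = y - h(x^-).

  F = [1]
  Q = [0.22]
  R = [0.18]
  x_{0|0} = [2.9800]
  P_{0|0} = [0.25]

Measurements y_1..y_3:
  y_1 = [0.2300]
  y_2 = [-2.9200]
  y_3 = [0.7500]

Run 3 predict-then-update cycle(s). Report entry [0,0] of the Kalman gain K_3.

K[0,0] = -0.1062

step 1: x^-=[2.9800]  P^-=[0.4700]  H_jac=[5.9600]  S=[16.8752]  K=[0.1660]  nu=[-8.6504]  x^+=[1.5441]  P^+=[0.0050]
step 2: x^-=[1.5441]  P^-=[0.2250]  H_jac=[3.0881]  S=[2.3259]  K=[0.2988]  nu=[-5.3042]  x^+=[-0.0406]  P^+=[0.0174]
step 3: x^-=[-0.0406]  P^-=[0.2374]  H_jac=[-0.0812]  S=[0.1816]  K=[-0.1062]  nu=[0.7484]  x^+=[-0.1200]  P^+=[0.2354]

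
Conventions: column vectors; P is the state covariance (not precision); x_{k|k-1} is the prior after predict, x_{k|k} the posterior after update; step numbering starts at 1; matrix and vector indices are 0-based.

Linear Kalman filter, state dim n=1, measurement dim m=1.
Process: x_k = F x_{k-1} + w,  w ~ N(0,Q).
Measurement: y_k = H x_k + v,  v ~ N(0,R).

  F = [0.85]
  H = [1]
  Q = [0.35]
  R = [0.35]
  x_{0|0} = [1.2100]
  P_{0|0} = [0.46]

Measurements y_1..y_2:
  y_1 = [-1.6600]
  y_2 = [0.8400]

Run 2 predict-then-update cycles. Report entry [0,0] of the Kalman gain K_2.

K[0,0] = 0.5964

step 1: x^-=[1.0285]  P^-=[0.6824]  S=[1.0324]  K=[0.6610]  nu=[-2.6885]  x^+=[-0.7485]  P^+=[0.2313]
step 2: x^-=[-0.6362]  P^-=[0.5171]  S=[0.8671]  K=[0.5964]  nu=[1.4762]  x^+=[0.2442]  P^+=[0.2087]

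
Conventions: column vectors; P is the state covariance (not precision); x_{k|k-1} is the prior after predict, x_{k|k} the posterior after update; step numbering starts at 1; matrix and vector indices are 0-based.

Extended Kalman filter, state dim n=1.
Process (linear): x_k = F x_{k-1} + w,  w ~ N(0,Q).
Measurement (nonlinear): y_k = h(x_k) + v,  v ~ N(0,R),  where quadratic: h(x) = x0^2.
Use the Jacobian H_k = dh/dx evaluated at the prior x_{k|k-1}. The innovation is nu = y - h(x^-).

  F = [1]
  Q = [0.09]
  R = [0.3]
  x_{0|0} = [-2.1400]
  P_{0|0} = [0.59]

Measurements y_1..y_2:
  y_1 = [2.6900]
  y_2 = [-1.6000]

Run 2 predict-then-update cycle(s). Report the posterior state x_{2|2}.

step 1: x^-=[-2.1400]  P^-=[0.6800]  H_jac=[-4.2800]  S=[12.7565]  K=[-0.2282]  nu=[-1.8896]  x^+=[-1.7089]  P^+=[0.0160]
step 2: x^-=[-1.7089]  P^-=[0.1060]  H_jac=[-3.4178]  S=[1.5381]  K=[-0.2355]  nu=[-4.5203]  x^+=[-0.6443]  P^+=[0.0207]

x_post = [-0.6443]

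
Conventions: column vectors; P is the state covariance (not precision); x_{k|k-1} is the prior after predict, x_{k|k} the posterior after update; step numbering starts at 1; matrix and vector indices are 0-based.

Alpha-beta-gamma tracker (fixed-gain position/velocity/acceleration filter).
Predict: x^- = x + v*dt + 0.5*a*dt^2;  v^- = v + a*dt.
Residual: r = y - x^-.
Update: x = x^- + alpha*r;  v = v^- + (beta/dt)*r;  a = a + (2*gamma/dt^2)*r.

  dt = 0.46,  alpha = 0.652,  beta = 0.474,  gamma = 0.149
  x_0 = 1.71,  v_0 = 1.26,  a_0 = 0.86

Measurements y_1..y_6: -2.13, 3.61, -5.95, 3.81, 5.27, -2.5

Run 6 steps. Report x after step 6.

step 1: x_pred=2.3806  r=-4.5106  x^+=-0.5603  v^+=-2.9923  a^+=-5.4923
step 2: x_pred=-2.5178  r=6.1278  x^+=1.4775  v^+=0.7956  a^+=3.1376
step 3: x_pred=2.1754  r=-8.1254  x^+=-3.1223  v^+=-6.1338  a^+=-8.3056
step 4: x_pred=-6.8226  r=10.6326  x^+=0.1098  v^+=1.0018  a^+=6.6685
step 5: x_pred=1.2762  r=3.9938  x^+=3.8802  v^+=8.1847  a^+=12.2931
step 6: x_pred=8.9457  r=-11.4457  x^+=1.4831  v^+=2.0454  a^+=-3.8262

x_post = 1.4831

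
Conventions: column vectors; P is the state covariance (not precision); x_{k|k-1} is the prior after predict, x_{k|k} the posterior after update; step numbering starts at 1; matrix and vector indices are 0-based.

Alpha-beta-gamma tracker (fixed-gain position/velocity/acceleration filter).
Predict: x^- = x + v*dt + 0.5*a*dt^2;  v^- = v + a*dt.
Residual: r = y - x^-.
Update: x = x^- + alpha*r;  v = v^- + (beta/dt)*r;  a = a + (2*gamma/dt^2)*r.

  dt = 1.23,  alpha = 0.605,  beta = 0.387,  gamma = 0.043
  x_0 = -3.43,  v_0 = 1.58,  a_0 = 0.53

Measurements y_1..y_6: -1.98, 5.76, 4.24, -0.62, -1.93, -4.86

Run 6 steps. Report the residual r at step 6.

step 1: x_pred=-1.0857  r=-0.8943  x^+=-1.6267  v^+=1.9505  a^+=0.4792
step 2: x_pred=1.1349  r=4.6251  x^+=3.9331  v^+=3.9951  a^+=0.7421
step 3: x_pred=9.4084  r=-5.1684  x^+=6.2815  v^+=3.2817  a^+=0.4483
step 4: x_pred=10.6571  r=-11.2771  x^+=3.8345  v^+=0.2849  a^+=-0.1928
step 5: x_pred=4.0391  r=-5.9691  x^+=0.4278  v^+=-1.8303  a^+=-0.5321
step 6: x_pred=-2.2259  r=-2.6341  x^+=-3.8195  v^+=-3.3135  a^+=-0.6818

resid = -2.6341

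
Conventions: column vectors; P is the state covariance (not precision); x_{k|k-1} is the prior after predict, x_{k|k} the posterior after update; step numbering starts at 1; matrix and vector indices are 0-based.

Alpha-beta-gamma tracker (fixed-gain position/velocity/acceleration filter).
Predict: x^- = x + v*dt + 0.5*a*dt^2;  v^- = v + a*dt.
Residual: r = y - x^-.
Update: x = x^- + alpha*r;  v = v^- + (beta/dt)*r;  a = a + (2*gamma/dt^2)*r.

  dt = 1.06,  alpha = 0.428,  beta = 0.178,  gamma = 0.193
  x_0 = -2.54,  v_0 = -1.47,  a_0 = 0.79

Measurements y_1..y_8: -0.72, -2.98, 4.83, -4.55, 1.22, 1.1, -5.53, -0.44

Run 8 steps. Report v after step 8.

step 1: x_pred=-3.6544  r=2.9344  x^+=-2.3985  v^+=-0.1398  a^+=1.7981
step 2: x_pred=-1.5365  r=-1.4435  x^+=-2.1543  v^+=1.5237  a^+=1.3022
step 3: x_pred=0.1924  r=4.6376  x^+=2.1773  v^+=3.6828  a^+=2.8954
step 4: x_pred=7.7077  r=-12.2577  x^+=2.4614  v^+=4.6936  a^+=-1.3156
step 5: x_pred=6.6975  r=-5.4775  x^+=4.3531  v^+=2.3792  a^+=-3.1973
step 6: x_pred=5.0788  r=-3.9788  x^+=3.3759  v^+=-1.6781  a^+=-4.5642
step 7: x_pred=-0.9670  r=-4.5630  x^+=-2.9200  v^+=-7.2824  a^+=-6.1318
step 8: x_pred=-14.0841  r=13.6441  x^+=-8.2444  v^+=-11.4909  a^+=-1.4445

v_post = -11.4909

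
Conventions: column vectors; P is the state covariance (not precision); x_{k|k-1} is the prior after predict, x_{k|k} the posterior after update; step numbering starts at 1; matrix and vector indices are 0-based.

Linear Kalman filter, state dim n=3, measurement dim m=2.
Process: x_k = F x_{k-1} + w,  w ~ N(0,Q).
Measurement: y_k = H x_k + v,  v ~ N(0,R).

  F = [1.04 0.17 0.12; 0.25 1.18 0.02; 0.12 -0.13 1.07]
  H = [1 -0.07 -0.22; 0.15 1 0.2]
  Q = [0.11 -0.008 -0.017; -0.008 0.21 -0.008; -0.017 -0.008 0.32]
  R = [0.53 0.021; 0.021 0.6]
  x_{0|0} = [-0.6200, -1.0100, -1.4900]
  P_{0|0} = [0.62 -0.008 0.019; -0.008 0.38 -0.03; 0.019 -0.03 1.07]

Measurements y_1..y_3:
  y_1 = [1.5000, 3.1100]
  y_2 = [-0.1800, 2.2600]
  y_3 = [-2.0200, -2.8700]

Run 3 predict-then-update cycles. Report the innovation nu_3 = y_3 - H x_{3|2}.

step 1: x^-=[-0.9953, -1.3766, -1.5374]  P^-=[0.8077 0.2185 0.2067; 0.2185 0.7723 -0.0583; 0.2067 -0.0583 1.5739]  S=[1.2943 0.2832; 0.2832 1.5081]  K=[0.5442 0.1504; 0.0228 0.5219; -0.1526 0.2193]  nu=[2.0607, 4.9434]  x^+=[0.8697, 1.2500, -0.7680]  P^+=[0.3439 0.0027 0.2372; 0.0027 0.3542 -0.2053; 0.2372 -0.2053 1.4902]
step 2: x^-=[1.0248, 1.6771, -0.8799]  P^-=[0.5655 0.1417 0.4423; 0.1417 0.7196 -0.2145; 0.4423 -0.2145 2.1550]  S=[0.9822 0.2249; 0.2249 1.4018]  K=[0.4309 0.1556; 0.0281 0.4934; -0.0657 0.2123]  nu=[-1.2810, 0.6052]  x^+=[0.5670, 1.9398, -0.6673]  P^+=[0.3190 -0.0266 0.4055; -0.0266 0.3713 -0.3536; 0.4055 -0.3536 2.0938]
step 3: x^-=[0.8393, 2.4173, -0.8982]  P^-=[0.5733 0.0901 0.6848; 0.0901 0.7195 -0.3495; 0.6848 -0.3495 2.9314]  S=[0.9240 0.2129; 0.2129 1.3780]  K=[0.4129 0.1634; 0.0159 0.4788; 0.0134 0.2443]  nu=[-2.8877, -5.2336]  x^+=[-1.2081, -0.1342, -2.2154]  P^+=[0.3503 -0.0664 0.6028; -0.0664 0.4002 -0.5131; 0.6028 -0.5131 2.8476]

innov = [-2.8877, -5.2336]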